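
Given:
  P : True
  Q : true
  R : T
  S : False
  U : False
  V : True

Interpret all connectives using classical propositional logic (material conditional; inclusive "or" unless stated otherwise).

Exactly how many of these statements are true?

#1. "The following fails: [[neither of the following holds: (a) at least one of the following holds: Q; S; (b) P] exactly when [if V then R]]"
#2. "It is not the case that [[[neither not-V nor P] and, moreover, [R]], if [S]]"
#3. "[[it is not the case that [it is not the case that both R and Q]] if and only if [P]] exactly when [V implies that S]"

1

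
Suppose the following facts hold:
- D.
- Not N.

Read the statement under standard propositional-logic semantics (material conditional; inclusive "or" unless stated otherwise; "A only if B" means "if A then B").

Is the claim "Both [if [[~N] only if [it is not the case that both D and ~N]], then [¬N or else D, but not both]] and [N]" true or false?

False

Formalization: ((~N -> (D nand ~N)) -> (~N xor D)) & N

~N = ~F = T
~N = ~F = T
D nand ~N = T nand T = F
~N -> (D nand ~N) = T -> F = F
~N = ~F = T
~N xor D = T xor T = F
(~N -> (D nand ~N)) -> (~N xor D) = F -> F = T
((~N -> (D nand ~N)) -> (~N xor D)) & N = T & F = F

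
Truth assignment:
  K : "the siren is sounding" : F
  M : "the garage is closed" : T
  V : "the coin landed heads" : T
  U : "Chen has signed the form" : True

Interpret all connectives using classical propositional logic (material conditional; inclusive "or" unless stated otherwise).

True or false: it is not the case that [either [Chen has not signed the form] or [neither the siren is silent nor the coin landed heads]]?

true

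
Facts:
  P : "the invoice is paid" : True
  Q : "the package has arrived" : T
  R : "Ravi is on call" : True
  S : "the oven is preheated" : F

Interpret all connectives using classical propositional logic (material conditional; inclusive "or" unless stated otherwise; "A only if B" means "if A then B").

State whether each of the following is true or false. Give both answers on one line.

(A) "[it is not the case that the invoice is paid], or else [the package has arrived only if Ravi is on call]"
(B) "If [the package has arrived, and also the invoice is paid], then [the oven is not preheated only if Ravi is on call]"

(A) True, (B) True

(A): In symbols: not P or (Q -> R)

not P = not True = False
Q -> R = True -> True = True
not P or (Q -> R) = False or True = True
So (A) is true.

(B): Parsed as (Q and P) -> (not S -> R)

Q and P = True and True = True
not S = not False = True
not S -> R = True -> True = True
(Q and P) -> (not S -> R) = True -> True = True
Thus (B) is true.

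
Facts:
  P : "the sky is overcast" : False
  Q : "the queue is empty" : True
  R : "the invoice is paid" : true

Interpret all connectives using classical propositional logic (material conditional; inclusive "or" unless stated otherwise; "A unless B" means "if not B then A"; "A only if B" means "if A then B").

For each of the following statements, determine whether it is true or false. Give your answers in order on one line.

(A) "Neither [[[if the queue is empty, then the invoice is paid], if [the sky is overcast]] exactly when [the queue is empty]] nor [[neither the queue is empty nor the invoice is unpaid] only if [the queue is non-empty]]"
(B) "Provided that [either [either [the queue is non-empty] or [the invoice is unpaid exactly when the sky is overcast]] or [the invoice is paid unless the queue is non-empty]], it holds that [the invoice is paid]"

(A): Formalization: ((P -> (Q -> R)) iff Q) nor ((Q nor not R) -> not Q)

Q -> R = True -> True = True
P -> (Q -> R) = False -> True = True
(P -> (Q -> R)) iff Q = True iff True = True
not R = not True = False
Q nor not R = True nor False = False
not Q = not True = False
(Q nor not R) -> not Q = False -> False = True
((P -> (Q -> R)) iff Q) nor ((Q nor not R) -> not Q) = True nor True = False
Hence (A) is false.

(B): Parsed as ((not Q or (not R iff P)) or (R or not Q)) -> R

not Q = not True = False
not R = not True = False
not R iff P = False iff False = True
not Q or (not R iff P) = False or True = True
not Q = not True = False
R or not Q = True or False = True
(not Q or (not R iff P)) or (R or not Q) = True or True = True
((not Q or (not R iff P)) or (R or not Q)) -> R = True -> True = True
Hence (B) is true.

(A) false / (B) true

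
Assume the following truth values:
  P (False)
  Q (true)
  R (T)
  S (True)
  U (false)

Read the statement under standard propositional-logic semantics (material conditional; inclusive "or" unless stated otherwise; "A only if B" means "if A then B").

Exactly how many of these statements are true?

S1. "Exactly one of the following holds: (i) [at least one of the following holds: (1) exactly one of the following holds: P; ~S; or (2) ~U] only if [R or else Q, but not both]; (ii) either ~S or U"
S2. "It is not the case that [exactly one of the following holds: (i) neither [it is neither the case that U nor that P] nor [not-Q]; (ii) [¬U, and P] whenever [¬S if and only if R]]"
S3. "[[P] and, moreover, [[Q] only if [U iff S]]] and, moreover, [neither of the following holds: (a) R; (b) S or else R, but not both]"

0

S1: This is (((P xor not S) or not U) -> (R xor Q)) xor (not S or U).

not S = not True = False
P xor not S = False xor False = False
not U = not False = True
(P xor not S) or not U = False or True = True
R xor Q = True xor True = False
((P xor not S) or not U) -> (R xor Q) = True -> False = False
not S = not True = False
not S or U = False or False = False
(((P xor not S) or not U) -> (R xor Q)) xor (not S or U) = False xor False = False
So S1 is false.

S2: In symbols: not (((U nor P) nor not Q) xor ((not S iff R) -> (not U and P)))

U nor P = False nor False = True
not Q = not True = False
(U nor P) nor not Q = True nor False = False
not S = not True = False
not S iff R = False iff True = False
not U = not False = True
not U and P = True and False = False
(not S iff R) -> (not U and P) = False -> False = True
((U nor P) nor not Q) xor ((not S iff R) -> (not U and P)) = False xor True = True
not (((U nor P) nor not Q) xor ((not S iff R) -> (not U and P))) = not True = False
So S2 is false.

S3: This is (P and (Q -> (U iff S))) and (R nor (S xor R)).

U iff S = False iff True = False
Q -> (U iff S) = True -> False = False
P and (Q -> (U iff S)) = False and False = False
S xor R = True xor True = False
R nor (S xor R) = True nor False = False
(P and (Q -> (U iff S))) and (R nor (S xor R)) = False and False = False
Hence S3 is false.

0 of the 3 statements are true (none).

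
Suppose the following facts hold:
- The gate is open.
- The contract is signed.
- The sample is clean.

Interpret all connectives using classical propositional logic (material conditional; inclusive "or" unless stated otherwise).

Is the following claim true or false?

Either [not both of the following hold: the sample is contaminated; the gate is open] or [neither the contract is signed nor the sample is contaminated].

True

Let R = "the sample is contaminated" (F), P = "the gate is open" (T), Q = "the contract is signed" (T).
Parsed as (R ↑ P) ∨ (Q ↓ R)

R ↑ P = F ↑ T = T
Q ↓ R = T ↓ F = F
(R ↑ P) ∨ (Q ↓ R) = T ∨ F = T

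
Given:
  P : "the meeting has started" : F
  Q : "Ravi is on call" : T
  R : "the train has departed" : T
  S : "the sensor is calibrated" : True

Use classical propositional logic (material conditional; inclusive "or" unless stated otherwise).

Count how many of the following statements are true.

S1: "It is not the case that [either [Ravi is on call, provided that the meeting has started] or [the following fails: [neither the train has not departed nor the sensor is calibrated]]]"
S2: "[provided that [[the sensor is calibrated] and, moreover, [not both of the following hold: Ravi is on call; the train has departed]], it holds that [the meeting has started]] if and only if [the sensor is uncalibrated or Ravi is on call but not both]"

S1: In symbols: ~((P -> Q) | ~(~R nor S))

P -> Q = F -> T = T
~R = ~T = F
~R nor S = F nor T = F
~(~R nor S) = ~F = T
(P -> Q) | ~(~R nor S) = T | T = T
~((P -> Q) | ~(~R nor S)) = ~T = F
So S1 is false.

S2: Formalization: ((S & (Q nand R)) -> P) <-> (~S xor Q)

Q nand R = T nand T = F
S & (Q nand R) = T & F = F
(S & (Q nand R)) -> P = F -> F = T
~S = ~T = F
~S xor Q = F xor T = T
((S & (Q nand R)) -> P) <-> (~S xor Q) = T <-> T = T
Thus S2 is true.

1 of the 2 statements is true.

1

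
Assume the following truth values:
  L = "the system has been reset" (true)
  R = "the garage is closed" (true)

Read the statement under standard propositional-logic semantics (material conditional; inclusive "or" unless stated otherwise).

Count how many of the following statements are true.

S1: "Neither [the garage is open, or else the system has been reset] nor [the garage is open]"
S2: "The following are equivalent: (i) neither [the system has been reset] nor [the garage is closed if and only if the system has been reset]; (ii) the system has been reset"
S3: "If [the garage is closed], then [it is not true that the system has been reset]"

0

S1: This is (not R or L) nor not R.

not R = not True = False
not R or L = False or True = True
not R = not True = False
(not R or L) nor not R = True nor False = False
So S1 is false.

S2: Formalization: (L nor (R iff L)) iff L

R iff L = True iff True = True
L nor (R iff L) = True nor True = False
(L nor (R iff L)) iff L = False iff True = False
Hence S2 is false.

S3: Parsed as R -> not L

not L = not True = False
R -> not L = True -> False = False
So S3 is false.

True statements: 0 (none).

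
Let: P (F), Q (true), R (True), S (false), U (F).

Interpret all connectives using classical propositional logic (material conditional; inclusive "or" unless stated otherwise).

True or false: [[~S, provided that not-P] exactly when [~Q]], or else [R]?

True.

This is ((~P -> ~S) <-> ~Q) | R.

~P = ~F = T
~S = ~F = T
~P -> ~S = T -> T = T
~Q = ~T = F
(~P -> ~S) <-> ~Q = T <-> F = F
((~P -> ~S) <-> ~Q) | R = F | T = T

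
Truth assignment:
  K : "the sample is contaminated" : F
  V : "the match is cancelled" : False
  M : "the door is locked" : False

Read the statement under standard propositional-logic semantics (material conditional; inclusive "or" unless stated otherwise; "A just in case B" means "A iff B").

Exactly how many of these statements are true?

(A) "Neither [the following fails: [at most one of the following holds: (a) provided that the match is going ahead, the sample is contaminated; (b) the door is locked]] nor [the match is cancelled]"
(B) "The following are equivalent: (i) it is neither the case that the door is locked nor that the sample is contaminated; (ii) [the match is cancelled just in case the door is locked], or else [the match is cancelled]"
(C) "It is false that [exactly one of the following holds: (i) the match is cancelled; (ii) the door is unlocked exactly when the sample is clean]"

(A): Parsed as ¬((¬V → K) ↑ M) ↓ V

¬V = ¬F = T
¬V → K = T → F = F
(¬V → K) ↑ M = F ↑ F = T
¬((¬V → K) ↑ M) = ¬T = F
¬((¬V → K) ↑ M) ↓ V = F ↓ F = T
Thus (A) is true.

(B): In symbols: (M ↓ K) ↔ ((V ↔ M) ∨ V)

M ↓ K = F ↓ F = T
V ↔ M = F ↔ F = T
(V ↔ M) ∨ V = T ∨ F = T
(M ↓ K) ↔ ((V ↔ M) ∨ V) = T ↔ T = T
Thus (B) is true.

(C): In symbols: ¬(V ⊕ (¬M ↔ ¬K))

¬M = ¬F = T
¬K = ¬F = T
¬M ↔ ¬K = T ↔ T = T
V ⊕ (¬M ↔ ¬K) = F ⊕ T = T
¬(V ⊕ (¬M ↔ ¬K)) = ¬T = F
So (C) is false.

Count: 2.

2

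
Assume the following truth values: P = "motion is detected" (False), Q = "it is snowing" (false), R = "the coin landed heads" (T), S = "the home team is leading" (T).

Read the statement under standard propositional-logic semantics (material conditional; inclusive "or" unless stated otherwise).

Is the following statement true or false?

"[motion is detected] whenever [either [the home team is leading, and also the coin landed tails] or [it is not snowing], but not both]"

Formalization: ((S ∧ ¬R) ⊕ ¬Q) → P

¬R = ¬T = F
S ∧ ¬R = T ∧ F = F
¬Q = ¬F = T
(S ∧ ¬R) ⊕ ¬Q = F ⊕ T = T
((S ∧ ¬R) ⊕ ¬Q) → P = T → F = F

The statement is false.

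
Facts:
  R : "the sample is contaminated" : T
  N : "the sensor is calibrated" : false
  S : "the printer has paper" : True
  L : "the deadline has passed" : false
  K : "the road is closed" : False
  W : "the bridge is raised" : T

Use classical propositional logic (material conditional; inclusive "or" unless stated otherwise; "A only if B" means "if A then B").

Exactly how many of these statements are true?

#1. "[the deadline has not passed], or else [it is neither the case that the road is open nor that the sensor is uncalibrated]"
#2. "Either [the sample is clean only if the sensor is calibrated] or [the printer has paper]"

2

#1: In symbols: ¬L ∨ (¬K ↓ ¬N)

¬L = ¬F = T
¬K = ¬F = T
¬N = ¬F = T
¬K ↓ ¬N = T ↓ T = F
¬L ∨ (¬K ↓ ¬N) = T ∨ F = T
Hence #1 is true.

#2: This is (¬R → N) ∨ S.

¬R = ¬T = F
¬R → N = F → F = T
(¬R → N) ∨ S = T ∨ T = T
Thus #2 is true.

Count: 2.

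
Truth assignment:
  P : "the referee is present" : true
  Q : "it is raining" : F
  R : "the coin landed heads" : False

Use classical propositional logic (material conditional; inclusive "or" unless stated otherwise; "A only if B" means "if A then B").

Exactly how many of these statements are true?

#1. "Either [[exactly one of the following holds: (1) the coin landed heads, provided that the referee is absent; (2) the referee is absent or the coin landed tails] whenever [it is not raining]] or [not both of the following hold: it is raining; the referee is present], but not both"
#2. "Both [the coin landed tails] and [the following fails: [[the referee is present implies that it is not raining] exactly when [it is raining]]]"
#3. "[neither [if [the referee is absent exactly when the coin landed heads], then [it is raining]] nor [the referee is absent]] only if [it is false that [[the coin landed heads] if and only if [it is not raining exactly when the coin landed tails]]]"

3

#1: This is (not Q -> ((not P -> R) xor (not P or not R))) xor (Q nand P).

not Q = not False = True
not P = not True = False
not P -> R = False -> False = True
not P = not True = False
not R = not False = True
not P or not R = False or True = True
(not P -> R) xor (not P or not R) = True xor True = False
not Q -> ((not P -> R) xor (not P or not R)) = True -> False = False
Q nand P = False nand True = True
(not Q -> ((not P -> R) xor (not P or not R))) xor (Q nand P) = False xor True = True
So #1 is true.

#2: In symbols: not R and not ((P -> not Q) iff Q)

not R = not False = True
not Q = not False = True
P -> not Q = True -> True = True
(P -> not Q) iff Q = True iff False = False
not ((P -> not Q) iff Q) = not False = True
not R and not ((P -> not Q) iff Q) = True and True = True
Thus #2 is true.

#3: Formalization: (((not P iff R) -> Q) nor not P) -> not (R iff (not Q iff not R))

not P = not True = False
not P iff R = False iff False = True
(not P iff R) -> Q = True -> False = False
not P = not True = False
((not P iff R) -> Q) nor not P = False nor False = True
not Q = not False = True
not R = not False = True
not Q iff not R = True iff True = True
R iff (not Q iff not R) = False iff True = False
not (R iff (not Q iff not R)) = not False = True
(((not P iff R) -> Q) nor not P) -> not (R iff (not Q iff not R)) = True -> True = True
So #3 is true.

Count: 3.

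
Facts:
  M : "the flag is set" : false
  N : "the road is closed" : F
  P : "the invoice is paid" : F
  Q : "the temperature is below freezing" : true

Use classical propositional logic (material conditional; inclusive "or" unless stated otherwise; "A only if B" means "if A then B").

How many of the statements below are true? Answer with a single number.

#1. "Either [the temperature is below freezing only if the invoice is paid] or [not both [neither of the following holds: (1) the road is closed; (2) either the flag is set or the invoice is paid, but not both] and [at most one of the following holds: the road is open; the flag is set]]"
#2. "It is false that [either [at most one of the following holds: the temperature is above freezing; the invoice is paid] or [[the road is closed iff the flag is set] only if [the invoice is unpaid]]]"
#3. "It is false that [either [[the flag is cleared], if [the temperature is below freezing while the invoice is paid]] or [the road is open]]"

#1: Parsed as (Q -> P) or ((N nor (M xor P)) nand (not N nand M))

Q -> P = True -> False = False
M xor P = False xor False = False
N nor (M xor P) = False nor False = True
not N = not False = True
not N nand M = True nand False = True
(N nor (M xor P)) nand (not N nand M) = True nand True = False
(Q -> P) or ((N nor (M xor P)) nand (not N nand M)) = False or False = False
So #1 is false.

#2: In symbols: not ((not Q nand P) or ((N iff M) -> not P))

not Q = not True = False
not Q nand P = False nand False = True
N iff M = False iff False = True
not P = not False = True
(N iff M) -> not P = True -> True = True
(not Q nand P) or ((N iff M) -> not P) = True or True = True
not ((not Q nand P) or ((N iff M) -> not P)) = not True = False
Thus #2 is false.

#3: Formalization: not (((Q and P) -> not M) or not N)

Q and P = True and False = False
not M = not False = True
(Q and P) -> not M = False -> True = True
not N = not False = True
((Q and P) -> not M) or not N = True or True = True
not (((Q and P) -> not M) or not N) = not True = False
Hence #3 is false.

Count: 0.

0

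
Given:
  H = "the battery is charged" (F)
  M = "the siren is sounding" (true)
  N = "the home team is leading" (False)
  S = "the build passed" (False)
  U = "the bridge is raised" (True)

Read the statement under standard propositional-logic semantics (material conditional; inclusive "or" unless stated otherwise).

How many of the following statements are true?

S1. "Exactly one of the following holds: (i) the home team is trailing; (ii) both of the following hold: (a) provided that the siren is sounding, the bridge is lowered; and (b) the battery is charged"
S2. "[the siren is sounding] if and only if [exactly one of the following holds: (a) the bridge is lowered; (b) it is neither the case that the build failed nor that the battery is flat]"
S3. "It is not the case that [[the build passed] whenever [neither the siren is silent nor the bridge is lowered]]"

2

S1: This is ¬N ⊕ ((M → ¬U) ∧ H).

¬N = ¬F = T
¬U = ¬T = F
M → ¬U = T → F = F
(M → ¬U) ∧ H = F ∧ F = F
¬N ⊕ ((M → ¬U) ∧ H) = T ⊕ F = T
So S1 is true.

S2: Parsed as M ↔ (¬U ⊕ (¬S ↓ ¬H))

¬U = ¬T = F
¬S = ¬F = T
¬H = ¬F = T
¬S ↓ ¬H = T ↓ T = F
¬U ⊕ (¬S ↓ ¬H) = F ⊕ F = F
M ↔ (¬U ⊕ (¬S ↓ ¬H)) = T ↔ F = F
So S2 is false.

S3: Formalization: ¬((¬M ↓ ¬U) → S)

¬M = ¬T = F
¬U = ¬T = F
¬M ↓ ¬U = F ↓ F = T
(¬M ↓ ¬U) → S = T → F = F
¬((¬M ↓ ¬U) → S) = ¬F = T
So S3 is true.

2 of the 3 statements are true.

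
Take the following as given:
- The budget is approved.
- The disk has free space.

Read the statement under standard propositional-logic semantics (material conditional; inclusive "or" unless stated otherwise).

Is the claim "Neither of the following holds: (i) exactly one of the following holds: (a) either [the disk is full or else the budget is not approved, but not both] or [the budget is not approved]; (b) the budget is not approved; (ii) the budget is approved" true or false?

Let Q = "the disk is full" (F), P = "the budget is approved" (T).
Parsed as (((Q ⊕ ¬P) ∨ ¬P) ⊕ ¬P) ↓ P

¬P = ¬T = F
Q ⊕ ¬P = F ⊕ F = F
¬P = ¬T = F
(Q ⊕ ¬P) ∨ ¬P = F ∨ F = F
¬P = ¬T = F
((Q ⊕ ¬P) ∨ ¬P) ⊕ ¬P = F ⊕ F = F
(((Q ⊕ ¬P) ∨ ¬P) ⊕ ¬P) ↓ P = F ↓ T = F

false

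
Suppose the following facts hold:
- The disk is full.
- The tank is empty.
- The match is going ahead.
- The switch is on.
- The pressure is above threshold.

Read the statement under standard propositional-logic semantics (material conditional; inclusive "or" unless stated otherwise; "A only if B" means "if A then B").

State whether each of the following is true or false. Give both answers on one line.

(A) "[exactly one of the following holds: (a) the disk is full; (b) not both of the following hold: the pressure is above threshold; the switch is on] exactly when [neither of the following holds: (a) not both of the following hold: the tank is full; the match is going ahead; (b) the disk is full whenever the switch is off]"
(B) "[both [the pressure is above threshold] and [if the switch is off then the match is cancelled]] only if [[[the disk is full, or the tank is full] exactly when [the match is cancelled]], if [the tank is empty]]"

(A) False / (B) False

Let P = "the disk is full" (True), U = "the pressure is above threshold" (True), S = "the switch is on" (True), Q = "the tank is full" (False), R = "the match is cancelled" (False).

(A): Parsed as (P xor (U nand S)) iff ((Q nand not R) nor (not S -> P))

U nand S = True nand True = False
P xor (U nand S) = True xor False = True
not R = not False = True
Q nand not R = False nand True = True
not S = not True = False
not S -> P = False -> True = True
(Q nand not R) nor (not S -> P) = True nor True = False
(P xor (U nand S)) iff ((Q nand not R) nor (not S -> P)) = True iff False = False
So (A) is false.

(B): In symbols: (U and (not S -> R)) -> (not Q -> ((P or Q) iff R))

not S = not True = False
not S -> R = False -> False = True
U and (not S -> R) = True and True = True
not Q = not False = True
P or Q = True or False = True
(P or Q) iff R = True iff False = False
not Q -> ((P or Q) iff R) = True -> False = False
(U and (not S -> R)) -> (not Q -> ((P or Q) iff R)) = True -> False = False
Thus (B) is false.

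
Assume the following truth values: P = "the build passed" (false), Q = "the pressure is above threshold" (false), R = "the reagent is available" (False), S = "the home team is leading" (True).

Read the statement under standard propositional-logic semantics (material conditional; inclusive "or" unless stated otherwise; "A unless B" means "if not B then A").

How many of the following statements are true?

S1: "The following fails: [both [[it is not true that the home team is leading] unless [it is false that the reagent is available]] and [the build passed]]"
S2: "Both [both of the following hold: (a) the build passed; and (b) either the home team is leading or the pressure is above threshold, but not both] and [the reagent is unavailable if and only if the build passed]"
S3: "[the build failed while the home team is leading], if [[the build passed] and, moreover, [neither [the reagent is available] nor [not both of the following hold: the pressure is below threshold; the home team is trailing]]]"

2

S1: Formalization: ¬((¬S ∨ ¬R) ∧ P)

¬S = ¬T = F
¬R = ¬F = T
¬S ∨ ¬R = F ∨ T = T
(¬S ∨ ¬R) ∧ P = T ∧ F = F
¬((¬S ∨ ¬R) ∧ P) = ¬F = T
Hence S1 is true.

S2: In symbols: (P ∧ (S ⊕ Q)) ∧ (¬R ↔ P)

S ⊕ Q = T ⊕ F = T
P ∧ (S ⊕ Q) = F ∧ T = F
¬R = ¬F = T
¬R ↔ P = T ↔ F = F
(P ∧ (S ⊕ Q)) ∧ (¬R ↔ P) = F ∧ F = F
So S2 is false.

S3: In symbols: (P ∧ (R ↓ (¬Q ↑ ¬S))) → (¬P ∧ S)

¬Q = ¬F = T
¬S = ¬T = F
¬Q ↑ ¬S = T ↑ F = T
R ↓ (¬Q ↑ ¬S) = F ↓ T = F
P ∧ (R ↓ (¬Q ↑ ¬S)) = F ∧ F = F
¬P = ¬F = T
¬P ∧ S = T ∧ T = T
(P ∧ (R ↓ (¬Q ↑ ¬S))) → (¬P ∧ S) = F → T = T
Hence S3 is true.

2 of the 3 statements are true (S1, S3).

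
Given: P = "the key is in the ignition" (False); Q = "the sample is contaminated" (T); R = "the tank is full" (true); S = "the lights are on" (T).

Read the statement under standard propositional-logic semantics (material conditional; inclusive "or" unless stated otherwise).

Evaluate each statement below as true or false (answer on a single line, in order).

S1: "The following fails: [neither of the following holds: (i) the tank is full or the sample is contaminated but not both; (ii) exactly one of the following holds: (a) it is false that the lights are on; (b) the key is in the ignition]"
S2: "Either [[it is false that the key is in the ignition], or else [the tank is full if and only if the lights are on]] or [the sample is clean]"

S1 False, S2 True

S1: In symbols: ~((R xor Q) nor (~S xor P))

R xor Q = T xor T = F
~S = ~T = F
~S xor P = F xor F = F
(R xor Q) nor (~S xor P) = F nor F = T
~((R xor Q) nor (~S xor P)) = ~T = F
So S1 is false.

S2: Formalization: (~P | (R <-> S)) | ~Q

~P = ~F = T
R <-> S = T <-> T = T
~P | (R <-> S) = T | T = T
~Q = ~T = F
(~P | (R <-> S)) | ~Q = T | F = T
So S2 is true.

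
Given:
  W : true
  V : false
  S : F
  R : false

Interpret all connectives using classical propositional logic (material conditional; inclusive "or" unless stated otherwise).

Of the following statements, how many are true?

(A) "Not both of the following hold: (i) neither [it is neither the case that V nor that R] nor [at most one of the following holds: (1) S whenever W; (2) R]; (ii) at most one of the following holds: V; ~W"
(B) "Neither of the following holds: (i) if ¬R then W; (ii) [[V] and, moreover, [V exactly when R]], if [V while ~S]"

1

(A): This is ((V nor R) nor ((W -> S) nand R)) nand (V nand ~W).

V nor R = F nor F = T
W -> S = T -> F = F
(W -> S) nand R = F nand F = T
(V nor R) nor ((W -> S) nand R) = T nor T = F
~W = ~T = F
V nand ~W = F nand F = T
((V nor R) nor ((W -> S) nand R)) nand (V nand ~W) = F nand T = T
So (A) is true.

(B): This is (~R -> W) nor ((V & ~S) -> (V & (V <-> R))).

~R = ~F = T
~R -> W = T -> T = T
~S = ~F = T
V & ~S = F & T = F
V <-> R = F <-> F = T
V & (V <-> R) = F & T = F
(V & ~S) -> (V & (V <-> R)) = F -> F = T
(~R -> W) nor ((V & ~S) -> (V & (V <-> R))) = T nor T = F
Hence (B) is false.

1 of the 2 statements is true.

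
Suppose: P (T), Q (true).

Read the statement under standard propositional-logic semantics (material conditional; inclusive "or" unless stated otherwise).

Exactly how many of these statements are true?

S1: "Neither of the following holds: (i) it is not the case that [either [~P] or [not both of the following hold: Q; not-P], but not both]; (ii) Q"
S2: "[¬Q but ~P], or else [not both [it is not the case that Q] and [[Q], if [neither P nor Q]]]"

1

S1: Formalization: ¬(¬P ⊕ (Q ↑ ¬P)) ↓ Q

¬P = ¬T = F
¬P = ¬T = F
Q ↑ ¬P = T ↑ F = T
¬P ⊕ (Q ↑ ¬P) = F ⊕ T = T
¬(¬P ⊕ (Q ↑ ¬P)) = ¬T = F
¬(¬P ⊕ (Q ↑ ¬P)) ↓ Q = F ↓ T = F
Hence S1 is false.

S2: This is (¬Q ∧ ¬P) ∨ (¬Q ↑ ((P ↓ Q) → Q)).

¬Q = ¬T = F
¬P = ¬T = F
¬Q ∧ ¬P = F ∧ F = F
¬Q = ¬T = F
P ↓ Q = T ↓ T = F
(P ↓ Q) → Q = F → T = T
¬Q ↑ ((P ↓ Q) → Q) = F ↑ T = T
(¬Q ∧ ¬P) ∨ (¬Q ↑ ((P ↓ Q) → Q)) = F ∨ T = T
So S2 is true.

1 of the 2 statements is true (S2).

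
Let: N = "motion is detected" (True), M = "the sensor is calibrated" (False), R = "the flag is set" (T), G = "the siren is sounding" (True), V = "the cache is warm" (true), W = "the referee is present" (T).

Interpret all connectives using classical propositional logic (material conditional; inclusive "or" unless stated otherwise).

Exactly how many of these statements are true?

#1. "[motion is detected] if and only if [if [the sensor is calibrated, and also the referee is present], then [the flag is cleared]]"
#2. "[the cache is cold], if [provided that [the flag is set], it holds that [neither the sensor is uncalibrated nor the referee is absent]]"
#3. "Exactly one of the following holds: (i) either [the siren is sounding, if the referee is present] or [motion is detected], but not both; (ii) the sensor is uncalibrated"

3

#1: Parsed as N iff ((M and W) -> not R)

M and W = False and True = False
not R = not True = False
(M and W) -> not R = False -> False = True
N iff ((M and W) -> not R) = True iff True = True
So #1 is true.

#2: This is (R -> (not M nor not W)) -> not V.

not M = not False = True
not W = not True = False
not M nor not W = True nor False = False
R -> (not M nor not W) = True -> False = False
not V = not True = False
(R -> (not M nor not W)) -> not V = False -> False = True
So #2 is true.

#3: In symbols: ((W -> G) xor N) xor not M

W -> G = True -> True = True
(W -> G) xor N = True xor True = False
not M = not False = True
((W -> G) xor N) xor not M = False xor True = True
Thus #3 is true.

3 of the 3 statements are true (#1, #2, #3).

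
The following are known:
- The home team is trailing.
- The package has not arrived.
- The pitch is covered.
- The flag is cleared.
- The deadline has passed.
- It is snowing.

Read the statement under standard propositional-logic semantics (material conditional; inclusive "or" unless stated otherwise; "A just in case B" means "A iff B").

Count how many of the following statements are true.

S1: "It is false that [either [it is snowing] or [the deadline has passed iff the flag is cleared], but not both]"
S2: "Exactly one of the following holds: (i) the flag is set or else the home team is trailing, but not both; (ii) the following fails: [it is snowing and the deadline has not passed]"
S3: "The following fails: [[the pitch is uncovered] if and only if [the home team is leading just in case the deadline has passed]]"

1

Let V = "it is snowing" (True), U = "the deadline has passed" (True), S = "the flag is set" (False), P = "the home team is leading" (False), R = "the pitch is covered" (True).

S1: In symbols: not (V xor (U iff not S))

not S = not False = True
U iff not S = True iff True = True
V xor (U iff not S) = True xor True = False
not (V xor (U iff not S)) = not False = True
So S1 is true.

S2: Formalization: (S xor not P) xor not (V and not U)

not P = not False = True
S xor not P = False xor True = True
not U = not True = False
V and not U = True and False = False
not (V and not U) = not False = True
(S xor not P) xor not (V and not U) = True xor True = False
Hence S2 is false.

S3: This is not (not R iff (P iff U)).

not R = not True = False
P iff U = False iff True = False
not R iff (P iff U) = False iff False = True
not (not R iff (P iff U)) = not True = False
Thus S3 is false.

True statements: 1 (S1).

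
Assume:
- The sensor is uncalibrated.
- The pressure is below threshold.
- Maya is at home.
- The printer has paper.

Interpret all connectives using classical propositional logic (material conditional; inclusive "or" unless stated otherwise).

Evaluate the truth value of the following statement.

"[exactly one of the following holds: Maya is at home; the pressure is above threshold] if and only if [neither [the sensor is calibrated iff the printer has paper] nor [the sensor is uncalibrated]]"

false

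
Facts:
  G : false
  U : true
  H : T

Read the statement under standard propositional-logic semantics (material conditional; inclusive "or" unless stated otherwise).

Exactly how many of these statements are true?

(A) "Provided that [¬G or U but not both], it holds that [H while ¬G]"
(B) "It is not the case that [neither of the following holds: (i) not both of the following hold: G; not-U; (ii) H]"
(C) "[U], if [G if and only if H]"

(A): Formalization: (not G xor U) -> (H and not G)

not G = not False = True
not G xor U = True xor True = False
not G = not False = True
H and not G = True and True = True
(not G xor U) -> (H and not G) = False -> True = True
Thus (A) is true.

(B): This is not ((G nand not U) nor H).

not U = not True = False
G nand not U = False nand False = True
(G nand not U) nor H = True nor True = False
not ((G nand not U) nor H) = not False = True
So (B) is true.

(C): In symbols: (G iff H) -> U

G iff H = False iff True = False
(G iff H) -> U = False -> True = True
Thus (C) is true.

Count: 3.

3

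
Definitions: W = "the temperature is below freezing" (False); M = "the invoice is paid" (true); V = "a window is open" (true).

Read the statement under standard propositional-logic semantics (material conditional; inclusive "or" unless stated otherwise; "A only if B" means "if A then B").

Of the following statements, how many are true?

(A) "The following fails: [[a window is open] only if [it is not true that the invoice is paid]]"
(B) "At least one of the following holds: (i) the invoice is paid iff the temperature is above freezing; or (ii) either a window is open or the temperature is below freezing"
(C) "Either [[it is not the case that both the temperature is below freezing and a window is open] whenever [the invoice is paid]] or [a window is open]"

(A): Formalization: ~(V -> ~M)

~M = ~T = F
V -> ~M = T -> F = F
~(V -> ~M) = ~F = T
Hence (A) is true.

(B): This is (M <-> ~W) | (V | W).

~W = ~F = T
M <-> ~W = T <-> T = T
V | W = T | F = T
(M <-> ~W) | (V | W) = T | T = T
Hence (B) is true.

(C): Formalization: (M -> (W nand V)) | V

W nand V = F nand T = T
M -> (W nand V) = T -> T = T
(M -> (W nand V)) | V = T | T = T
Hence (C) is true.

Count: 3.

3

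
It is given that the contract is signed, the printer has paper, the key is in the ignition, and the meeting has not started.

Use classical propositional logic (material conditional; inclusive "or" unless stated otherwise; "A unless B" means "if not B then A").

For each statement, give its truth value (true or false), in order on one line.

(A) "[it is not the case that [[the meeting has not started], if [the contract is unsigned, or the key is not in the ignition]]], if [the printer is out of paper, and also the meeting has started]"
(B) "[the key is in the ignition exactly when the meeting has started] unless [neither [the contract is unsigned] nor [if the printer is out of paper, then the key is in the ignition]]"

(A) true / (B) false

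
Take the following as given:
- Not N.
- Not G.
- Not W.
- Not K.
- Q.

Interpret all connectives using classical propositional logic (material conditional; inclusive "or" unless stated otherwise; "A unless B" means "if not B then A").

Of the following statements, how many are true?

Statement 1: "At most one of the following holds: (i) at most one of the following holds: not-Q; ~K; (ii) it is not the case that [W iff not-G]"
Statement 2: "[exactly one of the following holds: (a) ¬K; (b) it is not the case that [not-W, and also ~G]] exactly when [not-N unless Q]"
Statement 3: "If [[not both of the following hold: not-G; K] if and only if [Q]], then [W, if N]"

Statement 1: In symbols: (~Q nand ~K) nand ~(W <-> ~G)

~Q = ~T = F
~K = ~F = T
~Q nand ~K = F nand T = T
~G = ~F = T
W <-> ~G = F <-> T = F
~(W <-> ~G) = ~F = T
(~Q nand ~K) nand ~(W <-> ~G) = T nand T = F
Thus Statement 1 is false.

Statement 2: Parsed as (~K xor ~(~W & ~G)) <-> (~N | Q)

~K = ~F = T
~W = ~F = T
~G = ~F = T
~W & ~G = T & T = T
~(~W & ~G) = ~T = F
~K xor ~(~W & ~G) = T xor F = T
~N = ~F = T
~N | Q = T | T = T
(~K xor ~(~W & ~G)) <-> (~N | Q) = T <-> T = T
Thus Statement 2 is true.

Statement 3: In symbols: ((~G nand K) <-> Q) -> (N -> W)

~G = ~F = T
~G nand K = T nand F = T
(~G nand K) <-> Q = T <-> T = T
N -> W = F -> F = T
((~G nand K) <-> Q) -> (N -> W) = T -> T = T
Hence Statement 3 is true.

Count: 2.

2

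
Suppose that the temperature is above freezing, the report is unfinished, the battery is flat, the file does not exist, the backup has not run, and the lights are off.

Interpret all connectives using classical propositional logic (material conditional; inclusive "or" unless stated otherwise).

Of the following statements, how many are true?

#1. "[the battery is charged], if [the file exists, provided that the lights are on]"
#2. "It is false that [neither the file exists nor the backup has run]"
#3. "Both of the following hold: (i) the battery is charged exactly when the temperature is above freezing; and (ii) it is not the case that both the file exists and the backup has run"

0

Let Q = "the lights are on" (F), S = "the file exists" (F), D = "the battery is charged" (F), W = "the backup has run" (F), U = "the temperature is below freezing" (F).

#1: Formalization: (Q -> S) -> D

Q -> S = F -> F = T
(Q -> S) -> D = T -> F = F
Thus #1 is false.

#2: Formalization: ~(S nor W)

S nor W = F nor F = T
~(S nor W) = ~T = F
Hence #2 is false.

#3: Formalization: (D <-> ~U) & (S nand W)

~U = ~F = T
D <-> ~U = F <-> T = F
S nand W = F nand F = T
(D <-> ~U) & (S nand W) = F & T = F
So #3 is false.

Count: 0.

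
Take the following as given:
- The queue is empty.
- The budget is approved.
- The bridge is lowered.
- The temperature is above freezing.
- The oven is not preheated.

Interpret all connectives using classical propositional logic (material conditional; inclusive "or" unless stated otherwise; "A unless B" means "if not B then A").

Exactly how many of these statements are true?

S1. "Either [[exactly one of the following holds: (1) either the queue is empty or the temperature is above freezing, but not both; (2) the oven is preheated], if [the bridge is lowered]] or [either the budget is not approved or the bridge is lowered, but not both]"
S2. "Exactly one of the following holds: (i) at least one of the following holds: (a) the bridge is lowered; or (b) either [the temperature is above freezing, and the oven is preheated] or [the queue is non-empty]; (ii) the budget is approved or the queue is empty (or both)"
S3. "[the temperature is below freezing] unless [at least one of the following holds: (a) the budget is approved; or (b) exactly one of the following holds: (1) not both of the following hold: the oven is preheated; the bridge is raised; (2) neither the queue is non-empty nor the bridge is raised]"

2

Let V = "the bridge is raised" (F), U = "the queue is empty" (T), L = "the temperature is below freezing" (F), W = "the oven is preheated" (F), D = "the budget is approved" (T).

S1: Formalization: (¬V → ((U ⊕ ¬L) ⊕ W)) ∨ (¬D ⊕ ¬V)

¬V = ¬F = T
¬L = ¬F = T
U ⊕ ¬L = T ⊕ T = F
(U ⊕ ¬L) ⊕ W = F ⊕ F = F
¬V → ((U ⊕ ¬L) ⊕ W) = T → F = F
¬D = ¬T = F
¬V = ¬F = T
¬D ⊕ ¬V = F ⊕ T = T
(¬V → ((U ⊕ ¬L) ⊕ W)) ∨ (¬D ⊕ ¬V) = F ∨ T = T
Hence S1 is true.

S2: Parsed as (¬V ∨ ((¬L ∧ W) ∨ ¬U)) ⊕ (D ∨ U)

¬V = ¬F = T
¬L = ¬F = T
¬L ∧ W = T ∧ F = F
¬U = ¬T = F
(¬L ∧ W) ∨ ¬U = F ∨ F = F
¬V ∨ ((¬L ∧ W) ∨ ¬U) = T ∨ F = T
D ∨ U = T ∨ T = T
(¬V ∨ ((¬L ∧ W) ∨ ¬U)) ⊕ (D ∨ U) = T ⊕ T = F
So S2 is false.

S3: Formalization: L ∨ (D ∨ ((W ↑ V) ⊕ (¬U ↓ V)))

W ↑ V = F ↑ F = T
¬U = ¬T = F
¬U ↓ V = F ↓ F = T
(W ↑ V) ⊕ (¬U ↓ V) = T ⊕ T = F
D ∨ ((W ↑ V) ⊕ (¬U ↓ V)) = T ∨ F = T
L ∨ (D ∨ ((W ↑ V) ⊕ (¬U ↓ V))) = F ∨ T = T
Thus S3 is true.

2 of the 3 statements are true.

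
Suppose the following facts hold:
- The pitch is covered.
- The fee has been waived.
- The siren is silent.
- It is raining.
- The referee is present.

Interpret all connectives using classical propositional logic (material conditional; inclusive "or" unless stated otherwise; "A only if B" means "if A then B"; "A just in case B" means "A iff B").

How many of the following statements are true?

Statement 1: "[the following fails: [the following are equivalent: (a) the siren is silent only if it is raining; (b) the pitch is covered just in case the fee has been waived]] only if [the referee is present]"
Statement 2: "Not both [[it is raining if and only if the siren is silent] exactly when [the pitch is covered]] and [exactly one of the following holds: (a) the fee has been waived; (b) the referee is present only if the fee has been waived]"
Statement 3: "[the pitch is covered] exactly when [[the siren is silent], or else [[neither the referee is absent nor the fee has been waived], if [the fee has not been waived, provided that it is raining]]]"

Let R = "the siren is sounding" (F), S = "it is raining" (T), P = "the pitch is covered" (T), Q = "the fee has been waived" (T), U = "the referee is present" (T).

Statement 1: In symbols: ¬((¬R → S) ↔ (P ↔ Q)) → U

¬R = ¬F = T
¬R → S = T → T = T
P ↔ Q = T ↔ T = T
(¬R → S) ↔ (P ↔ Q) = T ↔ T = T
¬((¬R → S) ↔ (P ↔ Q)) = ¬T = F
¬((¬R → S) ↔ (P ↔ Q)) → U = F → T = T
Hence Statement 1 is true.

Statement 2: In symbols: ((S ↔ ¬R) ↔ P) ↑ (Q ⊕ (U → Q))

¬R = ¬F = T
S ↔ ¬R = T ↔ T = T
(S ↔ ¬R) ↔ P = T ↔ T = T
U → Q = T → T = T
Q ⊕ (U → Q) = T ⊕ T = F
((S ↔ ¬R) ↔ P) ↑ (Q ⊕ (U → Q)) = T ↑ F = T
So Statement 2 is true.

Statement 3: In symbols: P ↔ (¬R ∨ ((S → ¬Q) → (¬U ↓ Q)))

¬R = ¬F = T
¬Q = ¬T = F
S → ¬Q = T → F = F
¬U = ¬T = F
¬U ↓ Q = F ↓ T = F
(S → ¬Q) → (¬U ↓ Q) = F → F = T
¬R ∨ ((S → ¬Q) → (¬U ↓ Q)) = T ∨ T = T
P ↔ (¬R ∨ ((S → ¬Q) → (¬U ↓ Q))) = T ↔ T = T
Thus Statement 3 is true.

True statements: 3 (Statement 1, Statement 2, Statement 3).

3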